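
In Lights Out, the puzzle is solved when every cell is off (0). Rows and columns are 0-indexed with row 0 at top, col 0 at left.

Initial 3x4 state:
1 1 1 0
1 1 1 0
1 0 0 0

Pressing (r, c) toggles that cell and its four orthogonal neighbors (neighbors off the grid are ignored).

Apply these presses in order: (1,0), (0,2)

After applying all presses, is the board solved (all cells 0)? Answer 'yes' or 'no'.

Answer: no

Derivation:
After press 1 at (1,0):
0 1 1 0
0 0 1 0
0 0 0 0

After press 2 at (0,2):
0 0 0 1
0 0 0 0
0 0 0 0

Lights still on: 1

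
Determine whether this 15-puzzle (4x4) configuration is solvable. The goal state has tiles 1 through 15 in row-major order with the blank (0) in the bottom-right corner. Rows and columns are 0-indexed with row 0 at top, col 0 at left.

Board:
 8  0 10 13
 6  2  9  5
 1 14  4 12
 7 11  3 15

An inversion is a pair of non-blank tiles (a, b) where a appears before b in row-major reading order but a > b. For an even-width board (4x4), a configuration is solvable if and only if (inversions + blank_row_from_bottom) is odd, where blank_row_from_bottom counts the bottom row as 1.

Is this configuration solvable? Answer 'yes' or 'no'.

Answer: no

Derivation:
Inversions: 50
Blank is in row 0 (0-indexed from top), which is row 4 counting from the bottom (bottom = 1).
50 + 4 = 54, which is even, so the puzzle is not solvable.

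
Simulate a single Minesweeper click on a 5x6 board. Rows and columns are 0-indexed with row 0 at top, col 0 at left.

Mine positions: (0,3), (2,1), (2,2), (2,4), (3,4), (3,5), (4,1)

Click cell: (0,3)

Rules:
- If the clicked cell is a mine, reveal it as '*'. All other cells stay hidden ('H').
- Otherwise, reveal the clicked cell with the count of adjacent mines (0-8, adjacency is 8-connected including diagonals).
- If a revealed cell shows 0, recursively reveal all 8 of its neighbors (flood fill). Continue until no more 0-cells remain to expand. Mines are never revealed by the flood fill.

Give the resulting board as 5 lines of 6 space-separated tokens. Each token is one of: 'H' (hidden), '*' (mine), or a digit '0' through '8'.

H H H * H H
H H H H H H
H H H H H H
H H H H H H
H H H H H H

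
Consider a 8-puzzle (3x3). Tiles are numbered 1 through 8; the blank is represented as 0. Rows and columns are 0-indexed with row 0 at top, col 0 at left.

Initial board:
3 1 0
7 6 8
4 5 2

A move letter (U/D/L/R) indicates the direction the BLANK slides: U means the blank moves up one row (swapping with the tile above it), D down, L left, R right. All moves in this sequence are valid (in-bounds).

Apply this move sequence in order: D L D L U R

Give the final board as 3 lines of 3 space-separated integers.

Answer: 3 1 8
5 0 6
7 4 2

Derivation:
After move 1 (D):
3 1 8
7 6 0
4 5 2

After move 2 (L):
3 1 8
7 0 6
4 5 2

After move 3 (D):
3 1 8
7 5 6
4 0 2

After move 4 (L):
3 1 8
7 5 6
0 4 2

After move 5 (U):
3 1 8
0 5 6
7 4 2

After move 6 (R):
3 1 8
5 0 6
7 4 2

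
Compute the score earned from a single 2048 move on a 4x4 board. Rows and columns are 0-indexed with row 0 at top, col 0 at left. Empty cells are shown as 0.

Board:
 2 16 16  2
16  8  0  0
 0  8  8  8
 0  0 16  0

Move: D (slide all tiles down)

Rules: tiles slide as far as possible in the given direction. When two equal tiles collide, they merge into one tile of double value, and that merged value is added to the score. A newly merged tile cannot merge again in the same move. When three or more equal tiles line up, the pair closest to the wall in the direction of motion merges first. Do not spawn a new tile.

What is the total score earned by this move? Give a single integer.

Slide down:
col 0: [2, 16, 0, 0] -> [0, 0, 2, 16]  score +0 (running 0)
col 1: [16, 8, 8, 0] -> [0, 0, 16, 16]  score +16 (running 16)
col 2: [16, 0, 8, 16] -> [0, 16, 8, 16]  score +0 (running 16)
col 3: [2, 0, 8, 0] -> [0, 0, 2, 8]  score +0 (running 16)
Board after move:
 0  0  0  0
 0  0 16  0
 2 16  8  2
16 16 16  8

Answer: 16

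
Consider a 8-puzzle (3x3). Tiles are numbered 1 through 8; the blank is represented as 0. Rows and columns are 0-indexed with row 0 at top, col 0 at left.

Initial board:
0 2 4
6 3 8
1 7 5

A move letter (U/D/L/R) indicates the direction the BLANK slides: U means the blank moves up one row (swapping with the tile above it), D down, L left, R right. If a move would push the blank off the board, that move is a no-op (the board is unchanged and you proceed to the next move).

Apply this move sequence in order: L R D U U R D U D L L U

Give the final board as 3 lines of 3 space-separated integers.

After move 1 (L):
0 2 4
6 3 8
1 7 5

After move 2 (R):
2 0 4
6 3 8
1 7 5

After move 3 (D):
2 3 4
6 0 8
1 7 5

After move 4 (U):
2 0 4
6 3 8
1 7 5

After move 5 (U):
2 0 4
6 3 8
1 7 5

After move 6 (R):
2 4 0
6 3 8
1 7 5

After move 7 (D):
2 4 8
6 3 0
1 7 5

After move 8 (U):
2 4 0
6 3 8
1 7 5

After move 9 (D):
2 4 8
6 3 0
1 7 5

After move 10 (L):
2 4 8
6 0 3
1 7 5

After move 11 (L):
2 4 8
0 6 3
1 7 5

After move 12 (U):
0 4 8
2 6 3
1 7 5

Answer: 0 4 8
2 6 3
1 7 5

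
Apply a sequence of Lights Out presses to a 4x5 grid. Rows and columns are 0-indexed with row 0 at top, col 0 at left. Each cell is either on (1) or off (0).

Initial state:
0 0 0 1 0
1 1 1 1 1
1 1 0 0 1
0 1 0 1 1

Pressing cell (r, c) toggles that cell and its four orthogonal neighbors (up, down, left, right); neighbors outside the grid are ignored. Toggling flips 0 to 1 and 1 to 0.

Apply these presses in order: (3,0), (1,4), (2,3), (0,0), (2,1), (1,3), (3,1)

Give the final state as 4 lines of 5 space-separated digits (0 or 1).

After press 1 at (3,0):
0 0 0 1 0
1 1 1 1 1
0 1 0 0 1
1 0 0 1 1

After press 2 at (1,4):
0 0 0 1 1
1 1 1 0 0
0 1 0 0 0
1 0 0 1 1

After press 3 at (2,3):
0 0 0 1 1
1 1 1 1 0
0 1 1 1 1
1 0 0 0 1

After press 4 at (0,0):
1 1 0 1 1
0 1 1 1 0
0 1 1 1 1
1 0 0 0 1

After press 5 at (2,1):
1 1 0 1 1
0 0 1 1 0
1 0 0 1 1
1 1 0 0 1

After press 6 at (1,3):
1 1 0 0 1
0 0 0 0 1
1 0 0 0 1
1 1 0 0 1

After press 7 at (3,1):
1 1 0 0 1
0 0 0 0 1
1 1 0 0 1
0 0 1 0 1

Answer: 1 1 0 0 1
0 0 0 0 1
1 1 0 0 1
0 0 1 0 1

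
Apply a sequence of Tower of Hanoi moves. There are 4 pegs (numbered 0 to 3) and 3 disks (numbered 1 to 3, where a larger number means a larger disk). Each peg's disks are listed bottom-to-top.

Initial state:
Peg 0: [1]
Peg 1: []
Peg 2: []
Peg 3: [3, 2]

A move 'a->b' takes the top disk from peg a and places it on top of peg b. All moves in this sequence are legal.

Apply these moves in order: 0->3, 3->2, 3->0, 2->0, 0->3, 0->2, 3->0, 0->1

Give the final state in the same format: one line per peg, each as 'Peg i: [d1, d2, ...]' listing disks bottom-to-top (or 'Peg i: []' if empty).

Answer: Peg 0: []
Peg 1: [1]
Peg 2: [2]
Peg 3: [3]

Derivation:
After move 1 (0->3):
Peg 0: []
Peg 1: []
Peg 2: []
Peg 3: [3, 2, 1]

After move 2 (3->2):
Peg 0: []
Peg 1: []
Peg 2: [1]
Peg 3: [3, 2]

After move 3 (3->0):
Peg 0: [2]
Peg 1: []
Peg 2: [1]
Peg 3: [3]

After move 4 (2->0):
Peg 0: [2, 1]
Peg 1: []
Peg 2: []
Peg 3: [3]

After move 5 (0->3):
Peg 0: [2]
Peg 1: []
Peg 2: []
Peg 3: [3, 1]

After move 6 (0->2):
Peg 0: []
Peg 1: []
Peg 2: [2]
Peg 3: [3, 1]

After move 7 (3->0):
Peg 0: [1]
Peg 1: []
Peg 2: [2]
Peg 3: [3]

After move 8 (0->1):
Peg 0: []
Peg 1: [1]
Peg 2: [2]
Peg 3: [3]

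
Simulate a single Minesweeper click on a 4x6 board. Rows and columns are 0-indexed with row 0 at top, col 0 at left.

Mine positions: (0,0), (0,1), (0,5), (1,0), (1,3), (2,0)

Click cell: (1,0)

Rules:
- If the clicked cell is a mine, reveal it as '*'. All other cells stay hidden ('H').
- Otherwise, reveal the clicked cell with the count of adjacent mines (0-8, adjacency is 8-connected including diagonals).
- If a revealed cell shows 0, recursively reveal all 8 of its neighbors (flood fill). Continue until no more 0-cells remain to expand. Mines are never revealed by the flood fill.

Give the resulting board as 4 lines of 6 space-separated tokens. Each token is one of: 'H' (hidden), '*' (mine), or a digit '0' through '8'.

H H H H H H
* H H H H H
H H H H H H
H H H H H H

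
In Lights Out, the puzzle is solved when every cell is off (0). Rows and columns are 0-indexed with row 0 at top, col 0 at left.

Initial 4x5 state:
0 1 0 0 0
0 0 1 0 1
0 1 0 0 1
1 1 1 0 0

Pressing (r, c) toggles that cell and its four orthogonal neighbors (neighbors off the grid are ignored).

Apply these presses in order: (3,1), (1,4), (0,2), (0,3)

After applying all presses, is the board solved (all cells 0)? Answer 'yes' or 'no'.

After press 1 at (3,1):
0 1 0 0 0
0 0 1 0 1
0 0 0 0 1
0 0 0 0 0

After press 2 at (1,4):
0 1 0 0 1
0 0 1 1 0
0 0 0 0 0
0 0 0 0 0

After press 3 at (0,2):
0 0 1 1 1
0 0 0 1 0
0 0 0 0 0
0 0 0 0 0

After press 4 at (0,3):
0 0 0 0 0
0 0 0 0 0
0 0 0 0 0
0 0 0 0 0

Lights still on: 0

Answer: yes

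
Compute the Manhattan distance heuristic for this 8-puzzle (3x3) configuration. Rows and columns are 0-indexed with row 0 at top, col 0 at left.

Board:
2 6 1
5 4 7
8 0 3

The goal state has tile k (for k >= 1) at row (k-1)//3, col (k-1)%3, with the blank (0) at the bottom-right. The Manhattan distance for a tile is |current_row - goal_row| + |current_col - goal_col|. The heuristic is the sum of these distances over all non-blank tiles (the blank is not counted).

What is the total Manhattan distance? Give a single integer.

Tile 2: at (0,0), goal (0,1), distance |0-0|+|0-1| = 1
Tile 6: at (0,1), goal (1,2), distance |0-1|+|1-2| = 2
Tile 1: at (0,2), goal (0,0), distance |0-0|+|2-0| = 2
Tile 5: at (1,0), goal (1,1), distance |1-1|+|0-1| = 1
Tile 4: at (1,1), goal (1,0), distance |1-1|+|1-0| = 1
Tile 7: at (1,2), goal (2,0), distance |1-2|+|2-0| = 3
Tile 8: at (2,0), goal (2,1), distance |2-2|+|0-1| = 1
Tile 3: at (2,2), goal (0,2), distance |2-0|+|2-2| = 2
Sum: 1 + 2 + 2 + 1 + 1 + 3 + 1 + 2 = 13

Answer: 13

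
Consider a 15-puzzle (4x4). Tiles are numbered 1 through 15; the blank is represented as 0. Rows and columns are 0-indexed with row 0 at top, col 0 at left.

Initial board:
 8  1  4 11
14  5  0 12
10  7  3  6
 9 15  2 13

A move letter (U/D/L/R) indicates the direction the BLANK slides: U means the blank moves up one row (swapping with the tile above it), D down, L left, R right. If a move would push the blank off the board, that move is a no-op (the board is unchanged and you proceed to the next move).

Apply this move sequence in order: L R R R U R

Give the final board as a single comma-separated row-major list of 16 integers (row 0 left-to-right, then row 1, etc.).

After move 1 (L):
 8  1  4 11
14  0  5 12
10  7  3  6
 9 15  2 13

After move 2 (R):
 8  1  4 11
14  5  0 12
10  7  3  6
 9 15  2 13

After move 3 (R):
 8  1  4 11
14  5 12  0
10  7  3  6
 9 15  2 13

After move 4 (R):
 8  1  4 11
14  5 12  0
10  7  3  6
 9 15  2 13

After move 5 (U):
 8  1  4  0
14  5 12 11
10  7  3  6
 9 15  2 13

After move 6 (R):
 8  1  4  0
14  5 12 11
10  7  3  6
 9 15  2 13

Answer: 8, 1, 4, 0, 14, 5, 12, 11, 10, 7, 3, 6, 9, 15, 2, 13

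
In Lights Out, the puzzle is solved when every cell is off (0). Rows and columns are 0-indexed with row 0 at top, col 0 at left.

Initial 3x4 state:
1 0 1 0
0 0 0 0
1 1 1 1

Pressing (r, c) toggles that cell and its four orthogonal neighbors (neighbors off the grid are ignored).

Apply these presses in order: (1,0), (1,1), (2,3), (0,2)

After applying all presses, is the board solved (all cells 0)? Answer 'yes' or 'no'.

After press 1 at (1,0):
0 0 1 0
1 1 0 0
0 1 1 1

After press 2 at (1,1):
0 1 1 0
0 0 1 0
0 0 1 1

After press 3 at (2,3):
0 1 1 0
0 0 1 1
0 0 0 0

After press 4 at (0,2):
0 0 0 1
0 0 0 1
0 0 0 0

Lights still on: 2

Answer: no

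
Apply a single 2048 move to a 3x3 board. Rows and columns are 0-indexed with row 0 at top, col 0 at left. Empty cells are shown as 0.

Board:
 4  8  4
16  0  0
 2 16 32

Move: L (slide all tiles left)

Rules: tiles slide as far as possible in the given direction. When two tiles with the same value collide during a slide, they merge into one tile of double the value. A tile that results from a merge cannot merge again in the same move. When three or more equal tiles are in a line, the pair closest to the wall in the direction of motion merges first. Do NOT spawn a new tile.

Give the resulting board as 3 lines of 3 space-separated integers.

Answer:  4  8  4
16  0  0
 2 16 32

Derivation:
Slide left:
row 0: [4, 8, 4] -> [4, 8, 4]
row 1: [16, 0, 0] -> [16, 0, 0]
row 2: [2, 16, 32] -> [2, 16, 32]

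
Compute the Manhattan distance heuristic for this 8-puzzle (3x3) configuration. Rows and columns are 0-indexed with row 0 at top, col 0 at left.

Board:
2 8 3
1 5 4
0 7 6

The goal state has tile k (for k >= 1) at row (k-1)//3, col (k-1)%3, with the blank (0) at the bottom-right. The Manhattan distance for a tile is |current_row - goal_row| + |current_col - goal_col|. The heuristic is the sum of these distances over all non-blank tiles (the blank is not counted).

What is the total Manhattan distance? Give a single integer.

Answer: 8

Derivation:
Tile 2: (0,0)->(0,1) = 1
Tile 8: (0,1)->(2,1) = 2
Tile 3: (0,2)->(0,2) = 0
Tile 1: (1,0)->(0,0) = 1
Tile 5: (1,1)->(1,1) = 0
Tile 4: (1,2)->(1,0) = 2
Tile 7: (2,1)->(2,0) = 1
Tile 6: (2,2)->(1,2) = 1
Sum: 1 + 2 + 0 + 1 + 0 + 2 + 1 + 1 = 8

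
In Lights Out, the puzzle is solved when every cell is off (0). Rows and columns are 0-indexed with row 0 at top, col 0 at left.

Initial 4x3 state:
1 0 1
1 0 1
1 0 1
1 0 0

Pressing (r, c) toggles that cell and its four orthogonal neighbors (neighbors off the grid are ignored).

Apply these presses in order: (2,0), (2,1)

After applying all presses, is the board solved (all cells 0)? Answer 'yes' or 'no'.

Answer: no

Derivation:
After press 1 at (2,0):
1 0 1
0 0 1
0 1 1
0 0 0

After press 2 at (2,1):
1 0 1
0 1 1
1 0 0
0 1 0

Lights still on: 6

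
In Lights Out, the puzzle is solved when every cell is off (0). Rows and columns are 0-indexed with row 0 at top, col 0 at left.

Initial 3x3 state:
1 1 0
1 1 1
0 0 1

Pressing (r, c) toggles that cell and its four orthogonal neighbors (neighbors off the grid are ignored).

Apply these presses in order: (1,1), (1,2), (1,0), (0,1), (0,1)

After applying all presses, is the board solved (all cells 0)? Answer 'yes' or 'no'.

Answer: no

Derivation:
After press 1 at (1,1):
1 0 0
0 0 0
0 1 1

After press 2 at (1,2):
1 0 1
0 1 1
0 1 0

After press 3 at (1,0):
0 0 1
1 0 1
1 1 0

After press 4 at (0,1):
1 1 0
1 1 1
1 1 0

After press 5 at (0,1):
0 0 1
1 0 1
1 1 0

Lights still on: 5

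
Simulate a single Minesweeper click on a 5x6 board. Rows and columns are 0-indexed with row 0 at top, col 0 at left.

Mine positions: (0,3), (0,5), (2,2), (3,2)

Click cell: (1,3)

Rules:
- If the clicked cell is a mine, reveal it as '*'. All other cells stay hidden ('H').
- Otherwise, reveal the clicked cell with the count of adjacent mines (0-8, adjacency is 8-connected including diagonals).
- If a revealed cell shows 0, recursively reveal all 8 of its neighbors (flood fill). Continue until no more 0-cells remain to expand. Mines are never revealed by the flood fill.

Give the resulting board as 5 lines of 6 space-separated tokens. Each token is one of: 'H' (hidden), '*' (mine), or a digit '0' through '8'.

H H H H H H
H H H 2 H H
H H H H H H
H H H H H H
H H H H H H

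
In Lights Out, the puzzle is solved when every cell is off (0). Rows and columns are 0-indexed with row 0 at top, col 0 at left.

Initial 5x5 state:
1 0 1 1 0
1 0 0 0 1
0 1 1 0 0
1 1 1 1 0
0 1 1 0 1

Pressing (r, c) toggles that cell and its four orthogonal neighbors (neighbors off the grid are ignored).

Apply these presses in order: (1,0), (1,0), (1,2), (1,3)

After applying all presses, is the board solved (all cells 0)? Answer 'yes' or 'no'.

Answer: no

Derivation:
After press 1 at (1,0):
0 0 1 1 0
0 1 0 0 1
1 1 1 0 0
1 1 1 1 0
0 1 1 0 1

After press 2 at (1,0):
1 0 1 1 0
1 0 0 0 1
0 1 1 0 0
1 1 1 1 0
0 1 1 0 1

After press 3 at (1,2):
1 0 0 1 0
1 1 1 1 1
0 1 0 0 0
1 1 1 1 0
0 1 1 0 1

After press 4 at (1,3):
1 0 0 0 0
1 1 0 0 0
0 1 0 1 0
1 1 1 1 0
0 1 1 0 1

Lights still on: 12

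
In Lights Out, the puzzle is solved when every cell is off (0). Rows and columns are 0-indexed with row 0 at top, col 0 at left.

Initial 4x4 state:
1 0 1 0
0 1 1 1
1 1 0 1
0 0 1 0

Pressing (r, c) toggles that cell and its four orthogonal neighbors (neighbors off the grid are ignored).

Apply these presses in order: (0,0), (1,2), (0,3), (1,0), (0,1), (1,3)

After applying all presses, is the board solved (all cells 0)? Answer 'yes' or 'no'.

Answer: no

Derivation:
After press 1 at (0,0):
0 1 1 0
1 1 1 1
1 1 0 1
0 0 1 0

After press 2 at (1,2):
0 1 0 0
1 0 0 0
1 1 1 1
0 0 1 0

After press 3 at (0,3):
0 1 1 1
1 0 0 1
1 1 1 1
0 0 1 0

After press 4 at (1,0):
1 1 1 1
0 1 0 1
0 1 1 1
0 0 1 0

After press 5 at (0,1):
0 0 0 1
0 0 0 1
0 1 1 1
0 0 1 0

After press 6 at (1,3):
0 0 0 0
0 0 1 0
0 1 1 0
0 0 1 0

Lights still on: 4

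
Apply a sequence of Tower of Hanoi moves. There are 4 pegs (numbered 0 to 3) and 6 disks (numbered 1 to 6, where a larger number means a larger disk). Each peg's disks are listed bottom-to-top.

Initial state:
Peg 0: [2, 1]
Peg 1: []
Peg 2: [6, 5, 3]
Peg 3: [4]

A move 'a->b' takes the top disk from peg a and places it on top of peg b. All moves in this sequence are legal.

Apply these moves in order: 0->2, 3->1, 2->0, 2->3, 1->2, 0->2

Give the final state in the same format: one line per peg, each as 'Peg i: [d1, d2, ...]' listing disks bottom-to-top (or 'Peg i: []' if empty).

After move 1 (0->2):
Peg 0: [2]
Peg 1: []
Peg 2: [6, 5, 3, 1]
Peg 3: [4]

After move 2 (3->1):
Peg 0: [2]
Peg 1: [4]
Peg 2: [6, 5, 3, 1]
Peg 3: []

After move 3 (2->0):
Peg 0: [2, 1]
Peg 1: [4]
Peg 2: [6, 5, 3]
Peg 3: []

After move 4 (2->3):
Peg 0: [2, 1]
Peg 1: [4]
Peg 2: [6, 5]
Peg 3: [3]

After move 5 (1->2):
Peg 0: [2, 1]
Peg 1: []
Peg 2: [6, 5, 4]
Peg 3: [3]

After move 6 (0->2):
Peg 0: [2]
Peg 1: []
Peg 2: [6, 5, 4, 1]
Peg 3: [3]

Answer: Peg 0: [2]
Peg 1: []
Peg 2: [6, 5, 4, 1]
Peg 3: [3]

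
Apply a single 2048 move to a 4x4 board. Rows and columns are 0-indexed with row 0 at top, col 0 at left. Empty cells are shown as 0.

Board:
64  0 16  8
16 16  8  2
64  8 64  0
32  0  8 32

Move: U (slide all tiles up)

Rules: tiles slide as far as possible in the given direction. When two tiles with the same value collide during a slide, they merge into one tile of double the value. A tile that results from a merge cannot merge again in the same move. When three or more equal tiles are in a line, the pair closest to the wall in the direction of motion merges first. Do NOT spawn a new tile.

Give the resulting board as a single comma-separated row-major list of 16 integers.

Answer: 64, 16, 16, 8, 16, 8, 8, 2, 64, 0, 64, 32, 32, 0, 8, 0

Derivation:
Slide up:
col 0: [64, 16, 64, 32] -> [64, 16, 64, 32]
col 1: [0, 16, 8, 0] -> [16, 8, 0, 0]
col 2: [16, 8, 64, 8] -> [16, 8, 64, 8]
col 3: [8, 2, 0, 32] -> [8, 2, 32, 0]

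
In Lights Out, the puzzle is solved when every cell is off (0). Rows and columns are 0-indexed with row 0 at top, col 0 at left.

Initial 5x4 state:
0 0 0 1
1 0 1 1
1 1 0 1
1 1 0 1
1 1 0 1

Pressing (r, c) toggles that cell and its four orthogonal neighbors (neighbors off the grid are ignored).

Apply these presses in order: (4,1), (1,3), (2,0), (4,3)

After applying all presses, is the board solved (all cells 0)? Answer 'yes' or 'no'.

After press 1 at (4,1):
0 0 0 1
1 0 1 1
1 1 0 1
1 0 0 1
0 0 1 1

After press 2 at (1,3):
0 0 0 0
1 0 0 0
1 1 0 0
1 0 0 1
0 0 1 1

After press 3 at (2,0):
0 0 0 0
0 0 0 0
0 0 0 0
0 0 0 1
0 0 1 1

After press 4 at (4,3):
0 0 0 0
0 0 0 0
0 0 0 0
0 0 0 0
0 0 0 0

Lights still on: 0

Answer: yes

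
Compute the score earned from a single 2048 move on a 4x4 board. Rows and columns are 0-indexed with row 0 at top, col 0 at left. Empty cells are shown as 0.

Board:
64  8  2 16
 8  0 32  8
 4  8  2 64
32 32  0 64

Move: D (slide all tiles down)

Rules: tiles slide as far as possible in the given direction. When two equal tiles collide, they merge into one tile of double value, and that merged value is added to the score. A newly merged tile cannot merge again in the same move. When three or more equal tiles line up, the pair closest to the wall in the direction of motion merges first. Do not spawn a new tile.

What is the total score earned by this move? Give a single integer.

Answer: 144

Derivation:
Slide down:
col 0: [64, 8, 4, 32] -> [64, 8, 4, 32]  score +0 (running 0)
col 1: [8, 0, 8, 32] -> [0, 0, 16, 32]  score +16 (running 16)
col 2: [2, 32, 2, 0] -> [0, 2, 32, 2]  score +0 (running 16)
col 3: [16, 8, 64, 64] -> [0, 16, 8, 128]  score +128 (running 144)
Board after move:
 64   0   0   0
  8   0   2  16
  4  16  32   8
 32  32   2 128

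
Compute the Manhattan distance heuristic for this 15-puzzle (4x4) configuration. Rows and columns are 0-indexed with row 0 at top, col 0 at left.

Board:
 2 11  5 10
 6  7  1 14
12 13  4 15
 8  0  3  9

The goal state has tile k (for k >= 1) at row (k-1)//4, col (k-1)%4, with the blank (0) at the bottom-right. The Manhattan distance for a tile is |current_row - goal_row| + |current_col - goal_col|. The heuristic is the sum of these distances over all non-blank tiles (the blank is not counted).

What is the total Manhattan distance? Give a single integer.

Tile 2: (0,0)->(0,1) = 1
Tile 11: (0,1)->(2,2) = 3
Tile 5: (0,2)->(1,0) = 3
Tile 10: (0,3)->(2,1) = 4
Tile 6: (1,0)->(1,1) = 1
Tile 7: (1,1)->(1,2) = 1
Tile 1: (1,2)->(0,0) = 3
Tile 14: (1,3)->(3,1) = 4
Tile 12: (2,0)->(2,3) = 3
Tile 13: (2,1)->(3,0) = 2
Tile 4: (2,2)->(0,3) = 3
Tile 15: (2,3)->(3,2) = 2
Tile 8: (3,0)->(1,3) = 5
Tile 3: (3,2)->(0,2) = 3
Tile 9: (3,3)->(2,0) = 4
Sum: 1 + 3 + 3 + 4 + 1 + 1 + 3 + 4 + 3 + 2 + 3 + 2 + 5 + 3 + 4 = 42

Answer: 42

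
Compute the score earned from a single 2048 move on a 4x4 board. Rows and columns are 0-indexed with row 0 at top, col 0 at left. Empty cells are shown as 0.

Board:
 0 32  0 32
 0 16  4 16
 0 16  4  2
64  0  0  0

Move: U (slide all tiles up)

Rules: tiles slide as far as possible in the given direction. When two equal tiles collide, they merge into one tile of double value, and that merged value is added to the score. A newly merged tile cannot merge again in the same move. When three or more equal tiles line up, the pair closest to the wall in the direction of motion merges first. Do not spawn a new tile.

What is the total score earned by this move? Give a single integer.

Slide up:
col 0: [0, 0, 0, 64] -> [64, 0, 0, 0]  score +0 (running 0)
col 1: [32, 16, 16, 0] -> [32, 32, 0, 0]  score +32 (running 32)
col 2: [0, 4, 4, 0] -> [8, 0, 0, 0]  score +8 (running 40)
col 3: [32, 16, 2, 0] -> [32, 16, 2, 0]  score +0 (running 40)
Board after move:
64 32  8 32
 0 32  0 16
 0  0  0  2
 0  0  0  0

Answer: 40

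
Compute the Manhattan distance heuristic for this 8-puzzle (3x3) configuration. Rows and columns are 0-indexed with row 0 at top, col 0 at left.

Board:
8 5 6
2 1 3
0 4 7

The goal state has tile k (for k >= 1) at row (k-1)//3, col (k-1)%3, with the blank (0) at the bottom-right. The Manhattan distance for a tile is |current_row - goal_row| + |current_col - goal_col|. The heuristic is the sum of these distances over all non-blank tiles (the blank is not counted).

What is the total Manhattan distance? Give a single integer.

Answer: 14

Derivation:
Tile 8: at (0,0), goal (2,1), distance |0-2|+|0-1| = 3
Tile 5: at (0,1), goal (1,1), distance |0-1|+|1-1| = 1
Tile 6: at (0,2), goal (1,2), distance |0-1|+|2-2| = 1
Tile 2: at (1,0), goal (0,1), distance |1-0|+|0-1| = 2
Tile 1: at (1,1), goal (0,0), distance |1-0|+|1-0| = 2
Tile 3: at (1,2), goal (0,2), distance |1-0|+|2-2| = 1
Tile 4: at (2,1), goal (1,0), distance |2-1|+|1-0| = 2
Tile 7: at (2,2), goal (2,0), distance |2-2|+|2-0| = 2
Sum: 3 + 1 + 1 + 2 + 2 + 1 + 2 + 2 = 14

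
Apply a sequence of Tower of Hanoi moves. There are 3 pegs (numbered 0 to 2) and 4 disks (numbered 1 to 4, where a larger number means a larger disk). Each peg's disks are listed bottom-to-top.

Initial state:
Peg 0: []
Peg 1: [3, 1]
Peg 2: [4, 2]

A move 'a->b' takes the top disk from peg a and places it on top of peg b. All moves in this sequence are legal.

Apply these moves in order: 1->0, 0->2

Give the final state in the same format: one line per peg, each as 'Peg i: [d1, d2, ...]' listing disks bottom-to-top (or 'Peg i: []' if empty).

After move 1 (1->0):
Peg 0: [1]
Peg 1: [3]
Peg 2: [4, 2]

After move 2 (0->2):
Peg 0: []
Peg 1: [3]
Peg 2: [4, 2, 1]

Answer: Peg 0: []
Peg 1: [3]
Peg 2: [4, 2, 1]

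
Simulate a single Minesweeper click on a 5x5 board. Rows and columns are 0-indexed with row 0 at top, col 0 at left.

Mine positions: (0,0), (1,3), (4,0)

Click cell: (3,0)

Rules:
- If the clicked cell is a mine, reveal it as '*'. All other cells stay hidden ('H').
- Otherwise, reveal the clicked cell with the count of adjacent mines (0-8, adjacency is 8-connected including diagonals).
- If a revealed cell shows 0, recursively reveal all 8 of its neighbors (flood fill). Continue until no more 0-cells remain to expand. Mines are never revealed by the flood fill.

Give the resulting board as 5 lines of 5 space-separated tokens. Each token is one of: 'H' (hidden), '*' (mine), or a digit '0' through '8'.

H H H H H
H H H H H
H H H H H
1 H H H H
H H H H H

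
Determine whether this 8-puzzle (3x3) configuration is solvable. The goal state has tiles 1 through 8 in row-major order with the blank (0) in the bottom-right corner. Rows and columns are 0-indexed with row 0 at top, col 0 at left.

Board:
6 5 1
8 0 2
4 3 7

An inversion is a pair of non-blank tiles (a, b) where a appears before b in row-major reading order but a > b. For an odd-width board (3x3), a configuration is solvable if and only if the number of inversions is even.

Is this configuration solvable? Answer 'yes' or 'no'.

Answer: yes

Derivation:
Inversions (pairs i<j in row-major order where tile[i] > tile[j] > 0): 14
14 is even, so the puzzle is solvable.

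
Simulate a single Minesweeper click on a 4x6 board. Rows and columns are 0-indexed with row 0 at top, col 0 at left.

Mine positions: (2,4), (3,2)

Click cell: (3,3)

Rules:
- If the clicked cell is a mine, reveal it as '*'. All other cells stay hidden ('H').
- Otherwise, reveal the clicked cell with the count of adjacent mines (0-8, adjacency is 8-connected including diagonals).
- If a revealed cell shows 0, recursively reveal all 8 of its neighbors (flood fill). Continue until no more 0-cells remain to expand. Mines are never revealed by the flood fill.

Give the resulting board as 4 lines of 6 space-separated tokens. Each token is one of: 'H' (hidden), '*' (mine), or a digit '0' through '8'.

H H H H H H
H H H H H H
H H H H H H
H H H 2 H H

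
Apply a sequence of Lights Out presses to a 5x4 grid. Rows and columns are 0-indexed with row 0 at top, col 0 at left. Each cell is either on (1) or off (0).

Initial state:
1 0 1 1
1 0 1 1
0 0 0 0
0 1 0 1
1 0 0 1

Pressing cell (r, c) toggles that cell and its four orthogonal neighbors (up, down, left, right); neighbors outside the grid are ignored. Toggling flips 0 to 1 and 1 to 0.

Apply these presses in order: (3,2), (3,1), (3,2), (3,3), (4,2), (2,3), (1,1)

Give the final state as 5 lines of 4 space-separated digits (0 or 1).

Answer: 1 1 1 1
0 1 0 0
0 0 1 0
1 0 1 1
1 0 1 1

Derivation:
After press 1 at (3,2):
1 0 1 1
1 0 1 1
0 0 1 0
0 0 1 0
1 0 1 1

After press 2 at (3,1):
1 0 1 1
1 0 1 1
0 1 1 0
1 1 0 0
1 1 1 1

After press 3 at (3,2):
1 0 1 1
1 0 1 1
0 1 0 0
1 0 1 1
1 1 0 1

After press 4 at (3,3):
1 0 1 1
1 0 1 1
0 1 0 1
1 0 0 0
1 1 0 0

After press 5 at (4,2):
1 0 1 1
1 0 1 1
0 1 0 1
1 0 1 0
1 0 1 1

After press 6 at (2,3):
1 0 1 1
1 0 1 0
0 1 1 0
1 0 1 1
1 0 1 1

After press 7 at (1,1):
1 1 1 1
0 1 0 0
0 0 1 0
1 0 1 1
1 0 1 1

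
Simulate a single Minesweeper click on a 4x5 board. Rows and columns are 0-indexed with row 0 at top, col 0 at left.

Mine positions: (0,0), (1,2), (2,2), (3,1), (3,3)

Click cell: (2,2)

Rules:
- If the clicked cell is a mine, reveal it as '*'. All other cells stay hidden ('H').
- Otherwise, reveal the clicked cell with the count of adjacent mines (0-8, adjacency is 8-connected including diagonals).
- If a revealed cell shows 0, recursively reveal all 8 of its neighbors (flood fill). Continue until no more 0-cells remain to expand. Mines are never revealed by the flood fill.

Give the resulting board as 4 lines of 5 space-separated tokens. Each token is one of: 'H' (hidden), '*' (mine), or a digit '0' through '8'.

H H H H H
H H H H H
H H * H H
H H H H H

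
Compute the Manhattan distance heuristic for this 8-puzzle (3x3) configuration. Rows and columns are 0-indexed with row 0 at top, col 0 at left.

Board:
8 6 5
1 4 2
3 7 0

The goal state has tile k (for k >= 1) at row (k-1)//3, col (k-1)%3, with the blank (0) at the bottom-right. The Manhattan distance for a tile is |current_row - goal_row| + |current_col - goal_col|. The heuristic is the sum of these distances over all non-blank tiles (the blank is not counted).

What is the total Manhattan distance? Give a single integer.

Tile 8: (0,0)->(2,1) = 3
Tile 6: (0,1)->(1,2) = 2
Tile 5: (0,2)->(1,1) = 2
Tile 1: (1,0)->(0,0) = 1
Tile 4: (1,1)->(1,0) = 1
Tile 2: (1,2)->(0,1) = 2
Tile 3: (2,0)->(0,2) = 4
Tile 7: (2,1)->(2,0) = 1
Sum: 3 + 2 + 2 + 1 + 1 + 2 + 4 + 1 = 16

Answer: 16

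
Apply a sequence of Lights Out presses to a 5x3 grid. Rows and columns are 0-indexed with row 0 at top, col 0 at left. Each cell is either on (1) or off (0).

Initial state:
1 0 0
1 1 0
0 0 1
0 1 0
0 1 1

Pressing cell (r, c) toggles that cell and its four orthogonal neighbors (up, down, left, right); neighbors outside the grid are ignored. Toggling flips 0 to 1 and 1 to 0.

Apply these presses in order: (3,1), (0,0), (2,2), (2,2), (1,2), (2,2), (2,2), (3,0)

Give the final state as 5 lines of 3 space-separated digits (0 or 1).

After press 1 at (3,1):
1 0 0
1 1 0
0 1 1
1 0 1
0 0 1

After press 2 at (0,0):
0 1 0
0 1 0
0 1 1
1 0 1
0 0 1

After press 3 at (2,2):
0 1 0
0 1 1
0 0 0
1 0 0
0 0 1

After press 4 at (2,2):
0 1 0
0 1 0
0 1 1
1 0 1
0 0 1

After press 5 at (1,2):
0 1 1
0 0 1
0 1 0
1 0 1
0 0 1

After press 6 at (2,2):
0 1 1
0 0 0
0 0 1
1 0 0
0 0 1

After press 7 at (2,2):
0 1 1
0 0 1
0 1 0
1 0 1
0 0 1

After press 8 at (3,0):
0 1 1
0 0 1
1 1 0
0 1 1
1 0 1

Answer: 0 1 1
0 0 1
1 1 0
0 1 1
1 0 1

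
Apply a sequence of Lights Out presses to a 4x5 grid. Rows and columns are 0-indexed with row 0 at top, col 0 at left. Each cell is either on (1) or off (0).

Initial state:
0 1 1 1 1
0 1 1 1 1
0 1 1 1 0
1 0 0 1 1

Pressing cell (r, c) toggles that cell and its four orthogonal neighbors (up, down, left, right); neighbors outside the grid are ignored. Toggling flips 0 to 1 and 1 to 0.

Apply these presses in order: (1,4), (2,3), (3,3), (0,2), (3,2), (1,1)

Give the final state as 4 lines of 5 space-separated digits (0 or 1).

After press 1 at (1,4):
0 1 1 1 0
0 1 1 0 0
0 1 1 1 1
1 0 0 1 1

After press 2 at (2,3):
0 1 1 1 0
0 1 1 1 0
0 1 0 0 0
1 0 0 0 1

After press 3 at (3,3):
0 1 1 1 0
0 1 1 1 0
0 1 0 1 0
1 0 1 1 0

After press 4 at (0,2):
0 0 0 0 0
0 1 0 1 0
0 1 0 1 0
1 0 1 1 0

After press 5 at (3,2):
0 0 0 0 0
0 1 0 1 0
0 1 1 1 0
1 1 0 0 0

After press 6 at (1,1):
0 1 0 0 0
1 0 1 1 0
0 0 1 1 0
1 1 0 0 0

Answer: 0 1 0 0 0
1 0 1 1 0
0 0 1 1 0
1 1 0 0 0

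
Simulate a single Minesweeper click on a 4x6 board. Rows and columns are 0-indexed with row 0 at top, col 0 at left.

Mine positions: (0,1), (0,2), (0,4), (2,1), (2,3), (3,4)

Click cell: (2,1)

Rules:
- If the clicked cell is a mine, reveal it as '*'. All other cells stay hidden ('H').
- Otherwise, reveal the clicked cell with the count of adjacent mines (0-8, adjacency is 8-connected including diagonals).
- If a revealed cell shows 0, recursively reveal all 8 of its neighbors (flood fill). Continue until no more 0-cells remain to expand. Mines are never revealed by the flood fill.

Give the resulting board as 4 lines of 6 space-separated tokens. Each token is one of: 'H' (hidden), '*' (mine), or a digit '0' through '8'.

H H H H H H
H H H H H H
H * H H H H
H H H H H H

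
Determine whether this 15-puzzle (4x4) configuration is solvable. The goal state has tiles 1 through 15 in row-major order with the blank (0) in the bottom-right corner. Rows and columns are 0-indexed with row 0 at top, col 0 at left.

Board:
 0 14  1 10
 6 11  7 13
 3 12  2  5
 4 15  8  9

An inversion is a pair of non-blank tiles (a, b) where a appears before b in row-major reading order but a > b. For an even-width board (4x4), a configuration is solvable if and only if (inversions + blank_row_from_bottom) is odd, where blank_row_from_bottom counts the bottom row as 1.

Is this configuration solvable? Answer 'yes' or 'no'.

Inversions: 52
Blank is in row 0 (0-indexed from top), which is row 4 counting from the bottom (bottom = 1).
52 + 4 = 56, which is even, so the puzzle is not solvable.

Answer: no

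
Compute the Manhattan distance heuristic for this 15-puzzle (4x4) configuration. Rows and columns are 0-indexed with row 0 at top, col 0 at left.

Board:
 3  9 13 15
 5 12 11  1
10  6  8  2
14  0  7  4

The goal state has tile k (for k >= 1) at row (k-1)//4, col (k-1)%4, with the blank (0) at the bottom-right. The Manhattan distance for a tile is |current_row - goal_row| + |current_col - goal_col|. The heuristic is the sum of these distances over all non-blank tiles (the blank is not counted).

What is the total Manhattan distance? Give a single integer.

Tile 3: at (0,0), goal (0,2), distance |0-0|+|0-2| = 2
Tile 9: at (0,1), goal (2,0), distance |0-2|+|1-0| = 3
Tile 13: at (0,2), goal (3,0), distance |0-3|+|2-0| = 5
Tile 15: at (0,3), goal (3,2), distance |0-3|+|3-2| = 4
Tile 5: at (1,0), goal (1,0), distance |1-1|+|0-0| = 0
Tile 12: at (1,1), goal (2,3), distance |1-2|+|1-3| = 3
Tile 11: at (1,2), goal (2,2), distance |1-2|+|2-2| = 1
Tile 1: at (1,3), goal (0,0), distance |1-0|+|3-0| = 4
Tile 10: at (2,0), goal (2,1), distance |2-2|+|0-1| = 1
Tile 6: at (2,1), goal (1,1), distance |2-1|+|1-1| = 1
Tile 8: at (2,2), goal (1,3), distance |2-1|+|2-3| = 2
Tile 2: at (2,3), goal (0,1), distance |2-0|+|3-1| = 4
Tile 14: at (3,0), goal (3,1), distance |3-3|+|0-1| = 1
Tile 7: at (3,2), goal (1,2), distance |3-1|+|2-2| = 2
Tile 4: at (3,3), goal (0,3), distance |3-0|+|3-3| = 3
Sum: 2 + 3 + 5 + 4 + 0 + 3 + 1 + 4 + 1 + 1 + 2 + 4 + 1 + 2 + 3 = 36

Answer: 36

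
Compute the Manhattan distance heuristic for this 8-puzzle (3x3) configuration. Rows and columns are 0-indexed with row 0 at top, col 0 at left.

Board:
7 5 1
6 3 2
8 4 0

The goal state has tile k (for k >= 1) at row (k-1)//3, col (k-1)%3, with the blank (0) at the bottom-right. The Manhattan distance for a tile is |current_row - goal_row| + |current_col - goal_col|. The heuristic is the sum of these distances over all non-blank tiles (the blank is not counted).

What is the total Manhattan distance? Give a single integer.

Answer: 14

Derivation:
Tile 7: at (0,0), goal (2,0), distance |0-2|+|0-0| = 2
Tile 5: at (0,1), goal (1,1), distance |0-1|+|1-1| = 1
Tile 1: at (0,2), goal (0,0), distance |0-0|+|2-0| = 2
Tile 6: at (1,0), goal (1,2), distance |1-1|+|0-2| = 2
Tile 3: at (1,1), goal (0,2), distance |1-0|+|1-2| = 2
Tile 2: at (1,2), goal (0,1), distance |1-0|+|2-1| = 2
Tile 8: at (2,0), goal (2,1), distance |2-2|+|0-1| = 1
Tile 4: at (2,1), goal (1,0), distance |2-1|+|1-0| = 2
Sum: 2 + 1 + 2 + 2 + 2 + 2 + 1 + 2 = 14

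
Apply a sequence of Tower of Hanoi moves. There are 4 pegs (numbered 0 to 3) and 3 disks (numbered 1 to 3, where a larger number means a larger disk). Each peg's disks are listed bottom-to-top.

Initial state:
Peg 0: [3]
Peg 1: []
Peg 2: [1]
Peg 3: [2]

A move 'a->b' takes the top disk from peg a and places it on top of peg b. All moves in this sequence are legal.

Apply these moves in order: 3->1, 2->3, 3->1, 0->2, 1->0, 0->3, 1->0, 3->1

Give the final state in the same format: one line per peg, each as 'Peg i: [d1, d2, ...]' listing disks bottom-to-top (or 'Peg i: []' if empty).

Answer: Peg 0: [2]
Peg 1: [1]
Peg 2: [3]
Peg 3: []

Derivation:
After move 1 (3->1):
Peg 0: [3]
Peg 1: [2]
Peg 2: [1]
Peg 3: []

After move 2 (2->3):
Peg 0: [3]
Peg 1: [2]
Peg 2: []
Peg 3: [1]

After move 3 (3->1):
Peg 0: [3]
Peg 1: [2, 1]
Peg 2: []
Peg 3: []

After move 4 (0->2):
Peg 0: []
Peg 1: [2, 1]
Peg 2: [3]
Peg 3: []

After move 5 (1->0):
Peg 0: [1]
Peg 1: [2]
Peg 2: [3]
Peg 3: []

After move 6 (0->3):
Peg 0: []
Peg 1: [2]
Peg 2: [3]
Peg 3: [1]

After move 7 (1->0):
Peg 0: [2]
Peg 1: []
Peg 2: [3]
Peg 3: [1]

After move 8 (3->1):
Peg 0: [2]
Peg 1: [1]
Peg 2: [3]
Peg 3: []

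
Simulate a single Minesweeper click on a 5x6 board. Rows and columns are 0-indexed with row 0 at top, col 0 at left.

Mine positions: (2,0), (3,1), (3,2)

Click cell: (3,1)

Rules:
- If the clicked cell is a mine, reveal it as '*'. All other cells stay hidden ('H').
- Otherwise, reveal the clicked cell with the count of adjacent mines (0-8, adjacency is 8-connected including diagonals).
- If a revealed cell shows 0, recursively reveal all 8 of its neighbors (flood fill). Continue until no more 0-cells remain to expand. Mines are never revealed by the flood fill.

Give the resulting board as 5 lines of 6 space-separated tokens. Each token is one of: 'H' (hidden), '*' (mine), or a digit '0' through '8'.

H H H H H H
H H H H H H
H H H H H H
H * H H H H
H H H H H H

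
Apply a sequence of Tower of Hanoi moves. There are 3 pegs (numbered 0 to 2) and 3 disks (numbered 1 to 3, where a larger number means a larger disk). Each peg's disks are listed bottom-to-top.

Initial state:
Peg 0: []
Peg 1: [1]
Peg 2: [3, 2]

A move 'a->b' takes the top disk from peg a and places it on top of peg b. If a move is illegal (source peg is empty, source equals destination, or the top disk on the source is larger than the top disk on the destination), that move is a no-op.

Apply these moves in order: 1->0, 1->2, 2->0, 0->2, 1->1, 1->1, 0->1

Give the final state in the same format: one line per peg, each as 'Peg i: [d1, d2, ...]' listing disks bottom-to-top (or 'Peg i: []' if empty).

Answer: Peg 0: []
Peg 1: []
Peg 2: [3, 2, 1]

Derivation:
After move 1 (1->0):
Peg 0: [1]
Peg 1: []
Peg 2: [3, 2]

After move 2 (1->2):
Peg 0: [1]
Peg 1: []
Peg 2: [3, 2]

After move 3 (2->0):
Peg 0: [1]
Peg 1: []
Peg 2: [3, 2]

After move 4 (0->2):
Peg 0: []
Peg 1: []
Peg 2: [3, 2, 1]

After move 5 (1->1):
Peg 0: []
Peg 1: []
Peg 2: [3, 2, 1]

After move 6 (1->1):
Peg 0: []
Peg 1: []
Peg 2: [3, 2, 1]

After move 7 (0->1):
Peg 0: []
Peg 1: []
Peg 2: [3, 2, 1]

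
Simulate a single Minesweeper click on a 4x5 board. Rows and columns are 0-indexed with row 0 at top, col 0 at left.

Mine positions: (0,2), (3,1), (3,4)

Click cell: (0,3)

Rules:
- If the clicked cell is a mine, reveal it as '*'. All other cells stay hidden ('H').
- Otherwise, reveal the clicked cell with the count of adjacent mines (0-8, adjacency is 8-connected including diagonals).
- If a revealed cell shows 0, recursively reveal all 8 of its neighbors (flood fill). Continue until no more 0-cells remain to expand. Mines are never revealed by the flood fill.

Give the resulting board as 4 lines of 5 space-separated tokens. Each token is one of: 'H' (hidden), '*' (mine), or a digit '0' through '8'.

H H H 1 H
H H H H H
H H H H H
H H H H H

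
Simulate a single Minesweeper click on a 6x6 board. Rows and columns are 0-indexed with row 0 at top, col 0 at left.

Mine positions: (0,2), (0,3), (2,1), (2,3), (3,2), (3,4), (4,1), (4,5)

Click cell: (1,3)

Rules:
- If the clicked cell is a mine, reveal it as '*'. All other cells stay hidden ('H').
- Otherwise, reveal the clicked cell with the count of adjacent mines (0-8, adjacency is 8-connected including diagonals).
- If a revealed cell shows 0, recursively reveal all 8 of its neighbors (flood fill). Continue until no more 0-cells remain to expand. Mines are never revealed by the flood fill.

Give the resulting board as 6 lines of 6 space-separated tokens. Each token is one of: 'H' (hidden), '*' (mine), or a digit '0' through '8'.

H H H H H H
H H H 3 H H
H H H H H H
H H H H H H
H H H H H H
H H H H H H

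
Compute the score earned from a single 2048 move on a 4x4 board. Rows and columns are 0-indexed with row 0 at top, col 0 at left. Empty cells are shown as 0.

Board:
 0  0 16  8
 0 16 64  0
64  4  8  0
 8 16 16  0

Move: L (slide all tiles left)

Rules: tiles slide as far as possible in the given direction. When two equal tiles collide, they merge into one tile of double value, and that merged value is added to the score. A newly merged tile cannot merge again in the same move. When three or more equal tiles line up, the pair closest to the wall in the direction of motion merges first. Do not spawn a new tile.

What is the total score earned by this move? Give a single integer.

Answer: 32

Derivation:
Slide left:
row 0: [0, 0, 16, 8] -> [16, 8, 0, 0]  score +0 (running 0)
row 1: [0, 16, 64, 0] -> [16, 64, 0, 0]  score +0 (running 0)
row 2: [64, 4, 8, 0] -> [64, 4, 8, 0]  score +0 (running 0)
row 3: [8, 16, 16, 0] -> [8, 32, 0, 0]  score +32 (running 32)
Board after move:
16  8  0  0
16 64  0  0
64  4  8  0
 8 32  0  0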